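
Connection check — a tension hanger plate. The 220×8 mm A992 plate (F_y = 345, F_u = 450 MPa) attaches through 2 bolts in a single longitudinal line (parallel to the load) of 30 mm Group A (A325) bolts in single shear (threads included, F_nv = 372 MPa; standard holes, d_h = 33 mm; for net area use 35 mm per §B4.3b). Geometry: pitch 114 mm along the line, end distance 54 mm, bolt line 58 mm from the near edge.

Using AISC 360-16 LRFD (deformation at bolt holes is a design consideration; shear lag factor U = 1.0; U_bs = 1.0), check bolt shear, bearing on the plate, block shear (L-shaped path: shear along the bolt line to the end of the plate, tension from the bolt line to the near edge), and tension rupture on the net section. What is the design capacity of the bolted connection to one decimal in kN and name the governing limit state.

Bolt shear: A_b = π(30)²/4 = 706.86 mm². φR_n = 0.75 × 372 × 706.86 × 2 × 1 = 394.4 kN.
Bearing (8 mm plate, F_u = 450 MPa): end bolts L_c = 54 − 33/2 = 37.5, R_n = min(1.2×37.5×8×450, 2.4×30×8×450) = 162 kN/bolt; interior L_c = 114 − 33 = 81, R_n = 259.2 kN/bolt. φR_n = 0.75 × (1×162 + 1×259.2) = 315.9 kN.
Block shear: shear path 1×[54+1×114] = 1×168 mm, A_gv = 1344, A_nv = 1×(168 − 1.5×35)×8 = 924 mm²; tension to near edge: (58 − 0.5×35)×8 = 324 mm². R_n = min(0.6×450×924, 0.6×345×1344) + 1.0×450×324 = min(249.48, 278.21) + 145.8 = 395.28 kN. φR_n = 0.75 × 395.28 = 296.5 kN.
Tension rupture (net): A_n = (220 − 1×35)×8 = 1480 mm² (U = 1.0, A_e = A_n). φR_n = 0.75 × 450 × 1480 = 499.5 kN.
Governing: min(394.4, 315.9, 296.5, 499.5) = 296.5 kN → block shear.

296.5 kN (block shear governs)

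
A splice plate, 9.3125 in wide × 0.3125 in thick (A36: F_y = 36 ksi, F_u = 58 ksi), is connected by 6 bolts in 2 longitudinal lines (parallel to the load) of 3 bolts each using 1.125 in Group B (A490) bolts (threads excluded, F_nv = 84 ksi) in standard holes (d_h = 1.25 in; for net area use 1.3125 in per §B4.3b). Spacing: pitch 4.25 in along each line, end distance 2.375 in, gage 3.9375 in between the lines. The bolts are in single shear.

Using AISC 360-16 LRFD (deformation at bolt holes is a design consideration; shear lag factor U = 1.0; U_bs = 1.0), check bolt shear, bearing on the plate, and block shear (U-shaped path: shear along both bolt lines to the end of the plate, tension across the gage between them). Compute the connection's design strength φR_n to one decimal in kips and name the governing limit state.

145.8 kips (block shear governs)

Bolt shear: A_b = π(1.125)²/4 = 0.99402 in². φR_n = 0.75 × 84 × 0.99402 × 6 × 1 = 375.7 kips.
Bearing (0.3125 in plate, F_u = 58 ksi): end bolts L_c = 2.375 − 1.25/2 = 1.75, R_n = min(1.2×1.75×0.3125×58, 2.4×1.125×0.3125×58) = 38.063 kips/bolt; interior L_c = 4.25 − 1.25 = 3, R_n = 48.938 kips/bolt. φR_n = 0.75 × (2×38.063 + 4×48.938) = 203.9 kips.
Block shear: shear path 2×[2.375+2×4.25] = 2×10.875 in, A_gv = 6.7969, A_nv = 2×(10.875 − 2.5×1.3125)×0.3125 = 4.7461 in²; tension across gage: (3.9375 − 1×1.3125)×0.3125 = 0.82031 in². R_n = min(0.6×58×4.7461, 0.6×36×6.7969) + 1.0×58×0.82031 = min(165.16, 146.81) + 47.578 = 194.39 kips. φR_n = 0.75 × 194.39 = 145.8 kips.
Governing: min(375.7, 203.9, 145.8) = 145.8 kips → block shear.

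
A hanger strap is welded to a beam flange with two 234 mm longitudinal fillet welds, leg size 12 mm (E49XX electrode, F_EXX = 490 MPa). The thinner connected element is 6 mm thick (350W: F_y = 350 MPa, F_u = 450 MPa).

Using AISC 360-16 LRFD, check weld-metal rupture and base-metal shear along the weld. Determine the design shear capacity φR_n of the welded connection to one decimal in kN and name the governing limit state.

568.6 kN (base-metal shear governs)

Weld metal: throat = 0.707×12 = 8.484 mm, L = 2×234 = 468 mm. φR_n = 0.75 × 0.6 × 490 × 8.484 × 468 = 875.5 kN.
Base metal shear (6 mm plate): yield φR_n = 1.0×0.6×350×6×468 = 589.7 kN; rupture φR_n = 0.75×0.6×450×6×468 = 568.6 kN; take 568.6 kN (rupture).
Governing: min(875.5, 568.6) = 568.6 kN → base-metal shear.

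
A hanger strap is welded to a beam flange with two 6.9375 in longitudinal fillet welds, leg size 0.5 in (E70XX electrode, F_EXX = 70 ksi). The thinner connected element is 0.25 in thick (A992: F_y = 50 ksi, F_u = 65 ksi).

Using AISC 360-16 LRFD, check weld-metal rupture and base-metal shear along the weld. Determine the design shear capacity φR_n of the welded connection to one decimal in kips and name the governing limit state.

Weld metal: throat = 0.707×0.5 = 0.3535 in, L = 2×6.9375 = 13.875 in. φR_n = 0.75 × 0.6 × 70 × 0.3535 × 13.875 = 154.5 kips.
Base metal shear (0.25 in plate): yield φR_n = 1.0×0.6×50×0.25×13.875 = 104.1 kips; rupture φR_n = 0.75×0.6×65×0.25×13.875 = 101.5 kips; take 101.5 kips (rupture).
Governing: min(154.5, 101.5) = 101.5 kips → base-metal shear.

101.5 kips (base-metal shear governs)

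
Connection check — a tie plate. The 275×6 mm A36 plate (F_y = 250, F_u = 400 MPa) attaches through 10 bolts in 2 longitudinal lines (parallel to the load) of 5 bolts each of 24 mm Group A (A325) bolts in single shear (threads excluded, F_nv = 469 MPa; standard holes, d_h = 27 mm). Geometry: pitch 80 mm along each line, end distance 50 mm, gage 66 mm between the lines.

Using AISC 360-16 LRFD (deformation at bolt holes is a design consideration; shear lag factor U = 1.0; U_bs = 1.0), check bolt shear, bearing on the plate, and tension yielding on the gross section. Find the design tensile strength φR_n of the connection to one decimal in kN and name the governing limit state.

Bolt shear: A_b = π(24)²/4 = 452.39 mm². φR_n = 0.75 × 469 × 452.39 × 10 × 1 = 1591.3 kN.
Bearing (6 mm plate, F_u = 400 MPa): end bolts L_c = 50 − 27/2 = 36.5, R_n = min(1.2×36.5×6×400, 2.4×24×6×400) = 105.12 kN/bolt; interior L_c = 80 − 27 = 53, R_n = 138.24 kN/bolt. φR_n = 0.75 × (2×105.12 + 8×138.24) = 987.1 kN.
Tension yield (gross): A_g = 275×6 = 1650 mm². φR_n = 0.90 × 250 × 1650 = 371.3 kN.
Governing: min(1591.3, 987.1, 371.3) = 371.3 kN → gross-section yield.

371.3 kN (gross-section yield governs)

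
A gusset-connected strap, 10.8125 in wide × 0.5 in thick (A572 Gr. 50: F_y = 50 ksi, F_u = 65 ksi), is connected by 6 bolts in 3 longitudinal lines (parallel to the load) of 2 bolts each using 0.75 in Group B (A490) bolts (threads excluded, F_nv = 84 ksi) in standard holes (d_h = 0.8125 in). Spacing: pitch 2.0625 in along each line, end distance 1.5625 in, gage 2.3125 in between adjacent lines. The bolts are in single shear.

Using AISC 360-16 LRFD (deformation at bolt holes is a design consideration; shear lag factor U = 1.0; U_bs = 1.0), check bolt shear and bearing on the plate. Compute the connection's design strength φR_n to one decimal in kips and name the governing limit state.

Bolt shear: A_b = π(0.75)²/4 = 0.44179 in². φR_n = 0.75 × 84 × 0.44179 × 6 × 1 = 167.0 kips.
Bearing (0.5 in plate, F_u = 65 ksi): end bolts L_c = 1.5625 − 0.8125/2 = 1.15625, R_n = min(1.2×1.15625×0.5×65, 2.4×0.75×0.5×65) = 45.094 kips/bolt; interior L_c = 2.0625 − 0.8125 = 1.25, R_n = 48.75 kips/bolt. φR_n = 0.75 × (3×45.094 + 3×48.75) = 211.1 kips.
Governing: min(167.0, 211.1) = 167.0 kips → bolt shear.

167.0 kips (bolt shear governs)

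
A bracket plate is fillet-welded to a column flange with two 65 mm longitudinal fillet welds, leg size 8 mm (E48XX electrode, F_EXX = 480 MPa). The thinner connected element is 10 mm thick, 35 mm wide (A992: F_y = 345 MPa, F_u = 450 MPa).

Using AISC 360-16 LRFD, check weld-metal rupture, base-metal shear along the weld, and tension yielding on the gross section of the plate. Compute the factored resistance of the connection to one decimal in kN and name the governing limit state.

Weld metal: throat = 0.707×8 = 5.656 mm, L = 2×65 = 130 mm. φR_n = 0.75 × 0.6 × 480 × 5.656 × 130 = 158.8 kN.
Base metal shear (10 mm plate): yield φR_n = 1.0×0.6×345×10×130 = 269.1 kN; rupture φR_n = 0.75×0.6×450×10×130 = 263.3 kN; take 263.3 kN (rupture).
Tension yield (gross): A_g = 35×10 = 350 mm². φR_n = 0.90 × 345 × 350 = 108.7 kN.
Governing: min(158.8, 263.3, 108.7) = 108.7 kN → gross-section yield.

108.7 kN (gross-section yield governs)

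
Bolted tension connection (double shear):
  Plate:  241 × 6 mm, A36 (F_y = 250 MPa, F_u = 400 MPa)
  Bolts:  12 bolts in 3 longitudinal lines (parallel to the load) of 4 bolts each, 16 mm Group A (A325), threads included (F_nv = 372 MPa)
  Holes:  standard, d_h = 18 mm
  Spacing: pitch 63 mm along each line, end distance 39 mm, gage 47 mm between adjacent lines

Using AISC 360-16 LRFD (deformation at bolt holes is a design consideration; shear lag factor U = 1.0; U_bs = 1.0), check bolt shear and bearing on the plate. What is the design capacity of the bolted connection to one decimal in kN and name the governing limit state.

Bolt shear: A_b = π(16)²/4 = 201.06 mm². φR_n = 0.75 × 372 × 201.06 × 12 × 2 = 1346.3 kN.
Bearing (6 mm plate, F_u = 400 MPa): end bolts L_c = 39 − 18/2 = 30, R_n = min(1.2×30×6×400, 2.4×16×6×400) = 86.4 kN/bolt; interior L_c = 63 − 18 = 45, R_n = 92.16 kN/bolt. φR_n = 0.75 × (3×86.4 + 9×92.16) = 816.5 kN.
Governing: min(1346.3, 816.5) = 816.5 kN → bearing.

816.5 kN (bearing governs)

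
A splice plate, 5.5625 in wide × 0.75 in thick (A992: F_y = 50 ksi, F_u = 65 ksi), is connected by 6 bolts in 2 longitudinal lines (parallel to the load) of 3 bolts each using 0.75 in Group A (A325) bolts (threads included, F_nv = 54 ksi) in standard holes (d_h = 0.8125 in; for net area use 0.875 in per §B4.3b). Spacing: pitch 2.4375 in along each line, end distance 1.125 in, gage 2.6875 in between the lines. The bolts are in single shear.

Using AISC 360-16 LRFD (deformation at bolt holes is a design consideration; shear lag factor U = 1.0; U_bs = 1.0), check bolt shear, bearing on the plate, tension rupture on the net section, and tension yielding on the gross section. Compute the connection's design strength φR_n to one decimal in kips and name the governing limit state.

Bolt shear: A_b = π(0.75)²/4 = 0.44179 in². φR_n = 0.75 × 54 × 0.44179 × 6 × 1 = 107.4 kips.
Bearing (0.75 in plate, F_u = 65 ksi): end bolts L_c = 1.125 − 0.8125/2 = 0.71875, R_n = min(1.2×0.71875×0.75×65, 2.4×0.75×0.75×65) = 42.047 kips/bolt; interior L_c = 2.4375 − 0.8125 = 1.625, R_n = 87.75 kips/bolt. φR_n = 0.75 × (2×42.047 + 4×87.75) = 326.3 kips.
Tension rupture (net): A_n = (5.5625 − 2×0.875)×0.75 = 2.8594 in² (U = 1.0, A_e = A_n). φR_n = 0.75 × 65 × 2.8594 = 139.4 kips.
Tension yield (gross): A_g = 5.5625×0.75 = 4.1719 in². φR_n = 0.90 × 50 × 4.1719 = 187.7 kips.
Governing: min(107.4, 326.3, 139.4, 187.7) = 107.4 kips → bolt shear.

107.4 kips (bolt shear governs)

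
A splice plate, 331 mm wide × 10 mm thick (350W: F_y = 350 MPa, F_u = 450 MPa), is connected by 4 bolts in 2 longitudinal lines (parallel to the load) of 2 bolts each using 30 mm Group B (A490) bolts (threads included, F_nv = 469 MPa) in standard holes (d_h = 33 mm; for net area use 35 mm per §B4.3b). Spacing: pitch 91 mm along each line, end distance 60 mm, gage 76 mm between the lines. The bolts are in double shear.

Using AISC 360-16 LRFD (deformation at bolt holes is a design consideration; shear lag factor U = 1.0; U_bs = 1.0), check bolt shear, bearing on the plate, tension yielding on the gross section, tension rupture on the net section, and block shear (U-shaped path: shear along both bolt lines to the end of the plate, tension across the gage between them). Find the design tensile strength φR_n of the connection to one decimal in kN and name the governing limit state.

537.3 kN (block shear governs)

Bolt shear: A_b = π(30)²/4 = 706.86 mm². φR_n = 0.75 × 469 × 706.86 × 4 × 2 = 1989.1 kN.
Bearing (10 mm plate, F_u = 450 MPa): end bolts L_c = 60 − 33/2 = 43.5, R_n = min(1.2×43.5×10×450, 2.4×30×10×450) = 234.9 kN/bolt; interior L_c = 91 − 33 = 58, R_n = 313.2 kN/bolt. φR_n = 0.75 × (2×234.9 + 2×313.2) = 822.2 kN.
Tension yield (gross): A_g = 331×10 = 3310 mm². φR_n = 0.90 × 350 × 3310 = 1042.7 kN.
Tension rupture (net): A_n = (331 − 2×35)×10 = 2610 mm² (U = 1.0, A_e = A_n). φR_n = 0.75 × 450 × 2610 = 880.9 kN.
Block shear: shear path 2×[60+1×91] = 2×151 mm, A_gv = 3020, A_nv = 2×(151 − 1.5×35)×10 = 1970 mm²; tension across gage: (76 − 1×35)×10 = 410 mm². R_n = min(0.6×450×1970, 0.6×350×3020) + 1.0×450×410 = min(531.9, 634.2) + 184.5 = 716.4 kN. φR_n = 0.75 × 716.4 = 537.3 kN.
Governing: min(1989.1, 822.2, 1042.7, 880.9, 537.3) = 537.3 kN → block shear.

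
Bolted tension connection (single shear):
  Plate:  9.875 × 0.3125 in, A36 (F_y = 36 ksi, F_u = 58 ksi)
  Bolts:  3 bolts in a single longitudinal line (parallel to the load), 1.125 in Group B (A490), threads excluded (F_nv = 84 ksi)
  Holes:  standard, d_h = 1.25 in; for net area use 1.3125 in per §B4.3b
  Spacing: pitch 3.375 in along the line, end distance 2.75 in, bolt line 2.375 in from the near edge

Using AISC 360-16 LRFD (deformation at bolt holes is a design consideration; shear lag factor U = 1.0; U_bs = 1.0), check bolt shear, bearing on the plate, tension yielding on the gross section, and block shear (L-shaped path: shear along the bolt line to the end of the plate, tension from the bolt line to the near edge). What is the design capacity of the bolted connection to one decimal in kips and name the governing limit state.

71.5 kips (block shear governs)

Bolt shear: A_b = π(1.125)²/4 = 0.99402 in². φR_n = 0.75 × 84 × 0.99402 × 3 × 1 = 187.9 kips.
Bearing (0.3125 in plate, F_u = 58 ksi): end bolts L_c = 2.75 − 1.25/2 = 2.125, R_n = min(1.2×2.125×0.3125×58, 2.4×1.125×0.3125×58) = 46.219 kips/bolt; interior L_c = 3.375 − 1.25 = 2.125, R_n = 46.219 kips/bolt. φR_n = 0.75 × (1×46.219 + 2×46.219) = 104.0 kips.
Tension yield (gross): A_g = 9.875×0.3125 = 3.0859 in². φR_n = 0.90 × 36 × 3.0859 = 100.0 kips.
Block shear: shear path 1×[2.75+2×3.375] = 1×9.5 in, A_gv = 2.9688, A_nv = 1×(9.5 − 2.5×1.3125)×0.3125 = 1.9434 in²; tension to near edge: (2.375 − 0.5×1.3125)×0.3125 = 0.53711 in². R_n = min(0.6×58×1.9434, 0.6×36×2.9688) + 1.0×58×0.53711 = min(67.63, 64.126) + 31.152 = 95.278 kips. φR_n = 0.75 × 95.278 = 71.5 kips.
Governing: min(187.9, 104.0, 100.0, 71.5) = 71.5 kips → block shear.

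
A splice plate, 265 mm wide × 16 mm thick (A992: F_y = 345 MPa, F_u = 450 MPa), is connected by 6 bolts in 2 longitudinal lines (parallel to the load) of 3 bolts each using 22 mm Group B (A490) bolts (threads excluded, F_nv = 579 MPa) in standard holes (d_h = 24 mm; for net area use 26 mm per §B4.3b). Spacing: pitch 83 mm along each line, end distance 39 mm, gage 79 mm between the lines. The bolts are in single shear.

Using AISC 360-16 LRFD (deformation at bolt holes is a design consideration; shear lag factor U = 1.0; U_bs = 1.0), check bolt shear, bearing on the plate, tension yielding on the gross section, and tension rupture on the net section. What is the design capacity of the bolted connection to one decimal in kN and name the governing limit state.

Bolt shear: A_b = π(22)²/4 = 380.13 mm². φR_n = 0.75 × 579 × 380.13 × 6 × 1 = 990.4 kN.
Bearing (16 mm plate, F_u = 450 MPa): end bolts L_c = 39 − 24/2 = 27, R_n = min(1.2×27×16×450, 2.4×22×16×450) = 233.28 kN/bolt; interior L_c = 83 − 24 = 59, R_n = 380.16 kN/bolt. φR_n = 0.75 × (2×233.28 + 4×380.16) = 1490.4 kN.
Tension yield (gross): A_g = 265×16 = 4240 mm². φR_n = 0.90 × 345 × 4240 = 1316.5 kN.
Tension rupture (net): A_n = (265 − 2×26)×16 = 3408 mm² (U = 1.0, A_e = A_n). φR_n = 0.75 × 450 × 3408 = 1150.2 kN.
Governing: min(990.4, 1490.4, 1316.5, 1150.2) = 990.4 kN → bolt shear.

990.4 kN (bolt shear governs)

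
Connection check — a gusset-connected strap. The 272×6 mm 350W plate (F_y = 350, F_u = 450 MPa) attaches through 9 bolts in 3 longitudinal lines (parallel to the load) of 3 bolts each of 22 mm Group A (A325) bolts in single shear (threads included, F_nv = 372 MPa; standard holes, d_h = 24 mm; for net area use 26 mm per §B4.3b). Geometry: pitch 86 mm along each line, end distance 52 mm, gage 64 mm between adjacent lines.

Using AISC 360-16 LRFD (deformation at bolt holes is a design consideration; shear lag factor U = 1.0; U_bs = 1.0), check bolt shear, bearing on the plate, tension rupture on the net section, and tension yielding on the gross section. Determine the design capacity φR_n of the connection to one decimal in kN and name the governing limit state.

Bolt shear: A_b = π(22)²/4 = 380.13 mm². φR_n = 0.75 × 372 × 380.13 × 9 × 1 = 954.5 kN.
Bearing (6 mm plate, F_u = 450 MPa): end bolts L_c = 52 − 24/2 = 40, R_n = min(1.2×40×6×450, 2.4×22×6×450) = 129.6 kN/bolt; interior L_c = 86 − 24 = 62, R_n = 142.56 kN/bolt. φR_n = 0.75 × (3×129.6 + 6×142.56) = 933.1 kN.
Tension rupture (net): A_n = (272 − 3×26)×6 = 1164 mm² (U = 1.0, A_e = A_n). φR_n = 0.75 × 450 × 1164 = 392.9 kN.
Tension yield (gross): A_g = 272×6 = 1632 mm². φR_n = 0.90 × 350 × 1632 = 514.1 kN.
Governing: min(954.5, 933.1, 392.9, 514.1) = 392.9 kN → net-section rupture.

392.9 kN (net-section rupture governs)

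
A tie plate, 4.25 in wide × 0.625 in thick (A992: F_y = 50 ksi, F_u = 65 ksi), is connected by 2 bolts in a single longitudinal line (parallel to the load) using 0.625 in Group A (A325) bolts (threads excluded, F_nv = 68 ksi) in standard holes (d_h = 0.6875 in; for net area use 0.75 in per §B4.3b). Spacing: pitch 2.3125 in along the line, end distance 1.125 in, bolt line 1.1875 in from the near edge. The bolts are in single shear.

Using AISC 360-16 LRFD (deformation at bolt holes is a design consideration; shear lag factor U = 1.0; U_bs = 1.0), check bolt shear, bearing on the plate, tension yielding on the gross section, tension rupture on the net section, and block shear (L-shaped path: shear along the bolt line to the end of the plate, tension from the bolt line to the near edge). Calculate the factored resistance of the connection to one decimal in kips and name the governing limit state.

31.3 kips (bolt shear governs)

Bolt shear: A_b = π(0.625)²/4 = 0.3068 in². φR_n = 0.75 × 68 × 0.3068 × 2 × 1 = 31.3 kips.
Bearing (0.625 in plate, F_u = 65 ksi): end bolts L_c = 1.125 − 0.6875/2 = 0.78125, R_n = min(1.2×0.78125×0.625×65, 2.4×0.625×0.625×65) = 38.086 kips/bolt; interior L_c = 2.3125 − 0.6875 = 1.625, R_n = 60.938 kips/bolt. φR_n = 0.75 × (1×38.086 + 1×60.938) = 74.3 kips.
Tension yield (gross): A_g = 4.25×0.625 = 2.6563 in². φR_n = 0.90 × 50 × 2.6563 = 119.5 kips.
Tension rupture (net): A_n = (4.25 − 1×0.75)×0.625 = 2.1875 in² (U = 1.0, A_e = A_n). φR_n = 0.75 × 65 × 2.1875 = 106.6 kips.
Block shear: shear path 1×[1.125+1×2.3125] = 1×3.4375 in, A_gv = 2.1484, A_nv = 1×(3.4375 − 1.5×0.75)×0.625 = 1.4453 in²; tension to near edge: (1.1875 − 0.5×0.75)×0.625 = 0.50781 in². R_n = min(0.6×65×1.4453, 0.6×50×2.1484) + 1.0×65×0.50781 = min(56.367, 64.452) + 33.008 = 89.375 kips. φR_n = 0.75 × 89.375 = 67.0 kips.
Governing: min(31.3, 74.3, 119.5, 106.6, 67.0) = 31.3 kips → bolt shear.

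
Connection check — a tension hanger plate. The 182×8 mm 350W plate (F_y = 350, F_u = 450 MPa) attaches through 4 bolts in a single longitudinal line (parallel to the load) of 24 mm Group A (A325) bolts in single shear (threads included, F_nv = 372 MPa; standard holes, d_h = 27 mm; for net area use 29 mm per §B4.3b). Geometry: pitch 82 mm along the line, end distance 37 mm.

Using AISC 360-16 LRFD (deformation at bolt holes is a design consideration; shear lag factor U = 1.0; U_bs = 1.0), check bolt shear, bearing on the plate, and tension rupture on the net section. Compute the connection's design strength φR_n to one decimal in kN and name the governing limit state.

413.1 kN (net-section rupture governs)

Bolt shear: A_b = π(24)²/4 = 452.39 mm². φR_n = 0.75 × 372 × 452.39 × 4 × 1 = 504.9 kN.
Bearing (8 mm plate, F_u = 450 MPa): end bolts L_c = 37 − 27/2 = 23.5, R_n = min(1.2×23.5×8×450, 2.4×24×8×450) = 101.52 kN/bolt; interior L_c = 82 − 27 = 55, R_n = 207.36 kN/bolt. φR_n = 0.75 × (1×101.52 + 3×207.36) = 542.7 kN.
Tension rupture (net): A_n = (182 − 1×29)×8 = 1224 mm² (U = 1.0, A_e = A_n). φR_n = 0.75 × 450 × 1224 = 413.1 kN.
Governing: min(504.9, 542.7, 413.1) = 413.1 kN → net-section rupture.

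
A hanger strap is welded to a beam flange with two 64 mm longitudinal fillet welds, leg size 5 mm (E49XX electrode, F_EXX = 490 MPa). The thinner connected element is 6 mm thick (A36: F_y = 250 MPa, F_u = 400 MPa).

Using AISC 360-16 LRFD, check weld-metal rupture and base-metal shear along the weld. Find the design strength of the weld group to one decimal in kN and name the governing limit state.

Weld metal: throat = 0.707×5 = 3.535 mm, L = 2×64 = 128 mm. φR_n = 0.75 × 0.6 × 490 × 3.535 × 128 = 99.8 kN.
Base metal shear (6 mm plate): yield φR_n = 1.0×0.6×250×6×128 = 115.2 kN; rupture φR_n = 0.75×0.6×400×6×128 = 138.2 kN; take 115.2 kN (yield).
Governing: min(99.8, 115.2) = 99.8 kN → weld metal.

99.8 kN (weld metal governs)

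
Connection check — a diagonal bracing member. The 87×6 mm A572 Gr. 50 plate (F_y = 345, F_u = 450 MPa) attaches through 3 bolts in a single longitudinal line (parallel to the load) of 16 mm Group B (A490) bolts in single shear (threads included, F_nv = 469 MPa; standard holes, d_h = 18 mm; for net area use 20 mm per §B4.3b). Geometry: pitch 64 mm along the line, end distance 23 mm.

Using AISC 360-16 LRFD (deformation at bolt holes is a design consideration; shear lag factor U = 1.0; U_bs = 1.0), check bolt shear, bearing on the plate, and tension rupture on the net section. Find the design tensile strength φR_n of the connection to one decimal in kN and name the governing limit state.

Bolt shear: A_b = π(16)²/4 = 201.06 mm². φR_n = 0.75 × 469 × 201.06 × 3 × 1 = 212.2 kN.
Bearing (6 mm plate, F_u = 450 MPa): end bolts L_c = 23 − 18/2 = 14, R_n = min(1.2×14×6×450, 2.4×16×6×450) = 45.36 kN/bolt; interior L_c = 64 − 18 = 46, R_n = 103.68 kN/bolt. φR_n = 0.75 × (1×45.36 + 2×103.68) = 189.5 kN.
Tension rupture (net): A_n = (87 − 1×20)×6 = 402 mm² (U = 1.0, A_e = A_n). φR_n = 0.75 × 450 × 402 = 135.7 kN.
Governing: min(212.2, 189.5, 135.7) = 135.7 kN → net-section rupture.

135.7 kN (net-section rupture governs)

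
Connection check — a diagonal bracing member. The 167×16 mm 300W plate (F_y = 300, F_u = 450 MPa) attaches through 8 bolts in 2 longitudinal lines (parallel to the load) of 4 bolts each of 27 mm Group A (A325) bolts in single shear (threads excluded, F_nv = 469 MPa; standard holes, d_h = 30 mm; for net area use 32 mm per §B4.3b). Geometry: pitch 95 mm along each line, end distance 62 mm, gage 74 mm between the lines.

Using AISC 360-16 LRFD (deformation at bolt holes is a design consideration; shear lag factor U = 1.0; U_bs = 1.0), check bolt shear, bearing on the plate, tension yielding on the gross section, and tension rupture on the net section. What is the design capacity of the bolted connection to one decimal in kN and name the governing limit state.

556.2 kN (net-section rupture governs)

Bolt shear: A_b = π(27)²/4 = 572.56 mm². φR_n = 0.75 × 469 × 572.56 × 8 × 1 = 1611.2 kN.
Bearing (16 mm plate, F_u = 450 MPa): end bolts L_c = 62 − 30/2 = 47, R_n = min(1.2×47×16×450, 2.4×27×16×450) = 406.08 kN/bolt; interior L_c = 95 − 30 = 65, R_n = 466.56 kN/bolt. φR_n = 0.75 × (2×406.08 + 6×466.56) = 2708.6 kN.
Tension yield (gross): A_g = 167×16 = 2672 mm². φR_n = 0.90 × 300 × 2672 = 721.4 kN.
Tension rupture (net): A_n = (167 − 2×32)×16 = 1648 mm² (U = 1.0, A_e = A_n). φR_n = 0.75 × 450 × 1648 = 556.2 kN.
Governing: min(1611.2, 2708.6, 721.4, 556.2) = 556.2 kN → net-section rupture.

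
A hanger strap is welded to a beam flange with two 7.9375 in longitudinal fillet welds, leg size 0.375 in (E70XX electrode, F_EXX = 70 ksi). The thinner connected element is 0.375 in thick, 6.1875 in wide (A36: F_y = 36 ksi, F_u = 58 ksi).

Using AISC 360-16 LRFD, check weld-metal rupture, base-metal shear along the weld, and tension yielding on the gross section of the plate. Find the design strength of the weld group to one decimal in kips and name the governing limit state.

Weld metal: throat = 0.707×0.375 = 0.26513 in, L = 2×7.9375 = 15.875 in. φR_n = 0.75 × 0.6 × 70 × 0.26513 × 15.875 = 132.6 kips.
Base metal shear (0.375 in plate): yield φR_n = 1.0×0.6×36×0.375×15.875 = 128.6 kips; rupture φR_n = 0.75×0.6×58×0.375×15.875 = 155.4 kips; take 128.6 kips (yield).
Tension yield (gross): A_g = 6.1875×0.375 = 2.3203 in². φR_n = 0.90 × 36 × 2.3203 = 75.2 kips.
Governing: min(132.6, 128.6, 75.2) = 75.2 kips → gross-section yield.

75.2 kips (gross-section yield governs)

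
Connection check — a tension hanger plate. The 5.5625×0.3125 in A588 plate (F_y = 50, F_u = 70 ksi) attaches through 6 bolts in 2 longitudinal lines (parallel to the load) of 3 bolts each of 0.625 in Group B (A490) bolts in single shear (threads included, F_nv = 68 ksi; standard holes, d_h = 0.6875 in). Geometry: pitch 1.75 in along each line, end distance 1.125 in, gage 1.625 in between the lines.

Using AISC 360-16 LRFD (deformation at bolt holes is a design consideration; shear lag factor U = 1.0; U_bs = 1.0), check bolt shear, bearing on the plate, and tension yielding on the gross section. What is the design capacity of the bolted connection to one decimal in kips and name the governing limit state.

Bolt shear: A_b = π(0.625)²/4 = 0.3068 in². φR_n = 0.75 × 68 × 0.3068 × 6 × 1 = 93.9 kips.
Bearing (0.3125 in plate, F_u = 70 ksi): end bolts L_c = 1.125 − 0.6875/2 = 0.78125, R_n = min(1.2×0.78125×0.3125×70, 2.4×0.625×0.3125×70) = 20.508 kips/bolt; interior L_c = 1.75 − 0.6875 = 1.0625, R_n = 27.891 kips/bolt. φR_n = 0.75 × (2×20.508 + 4×27.891) = 114.4 kips.
Tension yield (gross): A_g = 5.5625×0.3125 = 1.7383 in². φR_n = 0.90 × 50 × 1.7383 = 78.2 kips.
Governing: min(93.9, 114.4, 78.2) = 78.2 kips → gross-section yield.

78.2 kips (gross-section yield governs)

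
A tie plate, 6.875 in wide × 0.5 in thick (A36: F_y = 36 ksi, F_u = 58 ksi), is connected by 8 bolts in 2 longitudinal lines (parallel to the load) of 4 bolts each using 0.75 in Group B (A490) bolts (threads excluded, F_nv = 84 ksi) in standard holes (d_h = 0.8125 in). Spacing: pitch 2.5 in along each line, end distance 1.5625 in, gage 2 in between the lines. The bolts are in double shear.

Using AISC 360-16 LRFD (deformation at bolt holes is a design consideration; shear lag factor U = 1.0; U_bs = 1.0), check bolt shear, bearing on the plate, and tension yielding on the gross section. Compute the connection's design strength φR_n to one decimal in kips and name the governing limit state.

Bolt shear: A_b = π(0.75)²/4 = 0.44179 in². φR_n = 0.75 × 84 × 0.44179 × 8 × 2 = 445.3 kips.
Bearing (0.5 in plate, F_u = 58 ksi): end bolts L_c = 1.5625 − 0.8125/2 = 1.15625, R_n = min(1.2×1.15625×0.5×58, 2.4×0.75×0.5×58) = 40.238 kips/bolt; interior L_c = 2.5 − 0.8125 = 1.6875, R_n = 52.2 kips/bolt. φR_n = 0.75 × (2×40.238 + 6×52.2) = 295.3 kips.
Tension yield (gross): A_g = 6.875×0.5 = 3.4375 in². φR_n = 0.90 × 36 × 3.4375 = 111.4 kips.
Governing: min(445.3, 295.3, 111.4) = 111.4 kips → gross-section yield.

111.4 kips (gross-section yield governs)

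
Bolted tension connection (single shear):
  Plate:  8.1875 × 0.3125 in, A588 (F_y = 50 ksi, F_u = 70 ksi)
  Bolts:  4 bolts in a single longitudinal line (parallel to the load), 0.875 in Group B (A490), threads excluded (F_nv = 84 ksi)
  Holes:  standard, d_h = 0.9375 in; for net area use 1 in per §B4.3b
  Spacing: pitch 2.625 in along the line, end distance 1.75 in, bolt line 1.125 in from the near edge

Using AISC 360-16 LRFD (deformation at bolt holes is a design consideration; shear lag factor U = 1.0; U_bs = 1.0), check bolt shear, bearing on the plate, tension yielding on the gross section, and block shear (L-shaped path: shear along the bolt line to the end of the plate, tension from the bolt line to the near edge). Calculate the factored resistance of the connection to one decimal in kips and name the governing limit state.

70.5 kips (block shear governs)

Bolt shear: A_b = π(0.875)²/4 = 0.60132 in². φR_n = 0.75 × 84 × 0.60132 × 4 × 1 = 151.5 kips.
Bearing (0.3125 in plate, F_u = 70 ksi): end bolts L_c = 1.75 − 0.9375/2 = 1.28125, R_n = min(1.2×1.28125×0.3125×70, 2.4×0.875×0.3125×70) = 33.633 kips/bolt; interior L_c = 2.625 − 0.9375 = 1.6875, R_n = 44.297 kips/bolt. φR_n = 0.75 × (1×33.633 + 3×44.297) = 124.9 kips.
Tension yield (gross): A_g = 8.1875×0.3125 = 2.5586 in². φR_n = 0.90 × 50 × 2.5586 = 115.1 kips.
Block shear: shear path 1×[1.75+3×2.625] = 1×9.625 in, A_gv = 3.0078, A_nv = 1×(9.625 − 3.5×1)×0.3125 = 1.9141 in²; tension to near edge: (1.125 − 0.5×1)×0.3125 = 0.19531 in². R_n = min(0.6×70×1.9141, 0.6×50×3.0078) + 1.0×70×0.19531 = min(80.392, 90.234) + 13.672 = 94.064 kips. φR_n = 0.75 × 94.064 = 70.5 kips.
Governing: min(151.5, 124.9, 115.1, 70.5) = 70.5 kips → block shear.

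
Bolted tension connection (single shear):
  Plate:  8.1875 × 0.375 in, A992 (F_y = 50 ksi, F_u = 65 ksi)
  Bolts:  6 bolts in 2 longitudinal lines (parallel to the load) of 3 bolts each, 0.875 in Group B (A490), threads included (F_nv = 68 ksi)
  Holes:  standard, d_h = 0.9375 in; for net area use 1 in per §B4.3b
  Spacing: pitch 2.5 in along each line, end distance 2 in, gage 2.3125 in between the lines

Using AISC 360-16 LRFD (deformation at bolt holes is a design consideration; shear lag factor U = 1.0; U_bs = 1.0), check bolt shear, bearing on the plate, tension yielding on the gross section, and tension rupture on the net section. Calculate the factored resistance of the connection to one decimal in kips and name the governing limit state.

113.1 kips (net-section rupture governs)

Bolt shear: A_b = π(0.875)²/4 = 0.60132 in². φR_n = 0.75 × 68 × 0.60132 × 6 × 1 = 184.0 kips.
Bearing (0.375 in plate, F_u = 65 ksi): end bolts L_c = 2 − 0.9375/2 = 1.53125, R_n = min(1.2×1.53125×0.375×65, 2.4×0.875×0.375×65) = 44.789 kips/bolt; interior L_c = 2.5 − 0.9375 = 1.5625, R_n = 45.703 kips/bolt. φR_n = 0.75 × (2×44.789 + 4×45.703) = 204.3 kips.
Tension yield (gross): A_g = 8.1875×0.375 = 3.0703 in². φR_n = 0.90 × 50 × 3.0703 = 138.2 kips.
Tension rupture (net): A_n = (8.1875 − 2×1)×0.375 = 2.3203 in² (U = 1.0, A_e = A_n). φR_n = 0.75 × 65 × 2.3203 = 113.1 kips.
Governing: min(184.0, 204.3, 138.2, 113.1) = 113.1 kips → net-section rupture.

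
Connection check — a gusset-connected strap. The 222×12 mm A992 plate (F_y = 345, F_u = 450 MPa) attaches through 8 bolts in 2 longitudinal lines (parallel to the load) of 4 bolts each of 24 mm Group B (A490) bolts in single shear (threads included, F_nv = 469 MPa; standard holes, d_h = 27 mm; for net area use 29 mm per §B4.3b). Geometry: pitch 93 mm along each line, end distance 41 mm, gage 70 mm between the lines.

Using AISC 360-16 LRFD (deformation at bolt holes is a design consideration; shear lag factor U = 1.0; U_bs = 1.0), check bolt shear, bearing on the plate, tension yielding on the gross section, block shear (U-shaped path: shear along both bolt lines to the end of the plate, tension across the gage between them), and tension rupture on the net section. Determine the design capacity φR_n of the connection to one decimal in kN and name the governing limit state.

664.2 kN (net-section rupture governs)

Bolt shear: A_b = π(24)²/4 = 452.39 mm². φR_n = 0.75 × 469 × 452.39 × 8 × 1 = 1273.0 kN.
Bearing (12 mm plate, F_u = 450 MPa): end bolts L_c = 41 − 27/2 = 27.5, R_n = min(1.2×27.5×12×450, 2.4×24×12×450) = 178.2 kN/bolt; interior L_c = 93 − 27 = 66, R_n = 311.04 kN/bolt. φR_n = 0.75 × (2×178.2 + 6×311.04) = 1667.0 kN.
Tension yield (gross): A_g = 222×12 = 2664 mm². φR_n = 0.90 × 345 × 2664 = 827.2 kN.
Block shear: shear path 2×[41+3×93] = 2×320 mm, A_gv = 7680, A_nv = 2×(320 − 3.5×29)×12 = 5244 mm²; tension across gage: (70 − 1×29)×12 = 492 mm². R_n = min(0.6×450×5244, 0.6×345×7680) + 1.0×450×492 = min(1415.9, 1589.8) + 221.4 = 1637.3 kN. φR_n = 0.75 × 1637.3 = 1228.0 kN.
Tension rupture (net): A_n = (222 − 2×29)×12 = 1968 mm² (U = 1.0, A_e = A_n). φR_n = 0.75 × 450 × 1968 = 664.2 kN.
Governing: min(1273.0, 1667.0, 827.2, 1228.0, 664.2) = 664.2 kN → net-section rupture.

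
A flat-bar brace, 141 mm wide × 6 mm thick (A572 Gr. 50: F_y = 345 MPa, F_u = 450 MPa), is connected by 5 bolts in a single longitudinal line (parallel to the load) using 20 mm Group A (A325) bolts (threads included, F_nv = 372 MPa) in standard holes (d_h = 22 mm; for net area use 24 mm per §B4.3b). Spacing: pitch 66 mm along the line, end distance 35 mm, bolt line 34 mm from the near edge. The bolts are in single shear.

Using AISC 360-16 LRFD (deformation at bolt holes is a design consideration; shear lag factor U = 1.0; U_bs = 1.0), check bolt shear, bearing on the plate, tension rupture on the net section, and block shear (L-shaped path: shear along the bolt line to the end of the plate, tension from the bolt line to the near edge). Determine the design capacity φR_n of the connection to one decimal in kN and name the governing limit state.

236.9 kN (net-section rupture governs)

Bolt shear: A_b = π(20)²/4 = 314.16 mm². φR_n = 0.75 × 372 × 314.16 × 5 × 1 = 438.3 kN.
Bearing (6 mm plate, F_u = 450 MPa): end bolts L_c = 35 − 22/2 = 24, R_n = min(1.2×24×6×450, 2.4×20×6×450) = 77.76 kN/bolt; interior L_c = 66 − 22 = 44, R_n = 129.6 kN/bolt. φR_n = 0.75 × (1×77.76 + 4×129.6) = 447.1 kN.
Tension rupture (net): A_n = (141 − 1×24)×6 = 702 mm² (U = 1.0, A_e = A_n). φR_n = 0.75 × 450 × 702 = 236.9 kN.
Block shear: shear path 1×[35+4×66] = 1×299 mm, A_gv = 1794, A_nv = 1×(299 − 4.5×24)×6 = 1146 mm²; tension to near edge: (34 − 0.5×24)×6 = 132 mm². R_n = min(0.6×450×1146, 0.6×345×1794) + 1.0×450×132 = min(309.42, 371.36) + 59.4 = 368.82 kN. φR_n = 0.75 × 368.82 = 276.6 kN.
Governing: min(438.3, 447.1, 236.9, 276.6) = 236.9 kN → net-section rupture.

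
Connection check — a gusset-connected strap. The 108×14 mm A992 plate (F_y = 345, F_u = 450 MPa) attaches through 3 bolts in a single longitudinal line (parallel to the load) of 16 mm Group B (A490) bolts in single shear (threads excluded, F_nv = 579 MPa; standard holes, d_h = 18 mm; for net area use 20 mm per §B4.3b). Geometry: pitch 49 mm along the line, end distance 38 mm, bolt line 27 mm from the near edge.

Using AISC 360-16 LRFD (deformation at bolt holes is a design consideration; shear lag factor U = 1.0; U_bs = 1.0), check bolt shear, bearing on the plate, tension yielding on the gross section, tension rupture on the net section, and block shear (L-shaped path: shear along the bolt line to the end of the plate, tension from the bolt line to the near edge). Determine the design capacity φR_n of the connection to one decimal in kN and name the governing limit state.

261.9 kN (bolt shear governs)

Bolt shear: A_b = π(16)²/4 = 201.06 mm². φR_n = 0.75 × 579 × 201.06 × 3 × 1 = 261.9 kN.
Bearing (14 mm plate, F_u = 450 MPa): end bolts L_c = 38 − 18/2 = 29, R_n = min(1.2×29×14×450, 2.4×16×14×450) = 219.24 kN/bolt; interior L_c = 49 − 18 = 31, R_n = 234.36 kN/bolt. φR_n = 0.75 × (1×219.24 + 2×234.36) = 516.0 kN.
Tension yield (gross): A_g = 108×14 = 1512 mm². φR_n = 0.90 × 345 × 1512 = 469.5 kN.
Tension rupture (net): A_n = (108 − 1×20)×14 = 1232 mm² (U = 1.0, A_e = A_n). φR_n = 0.75 × 450 × 1232 = 415.8 kN.
Block shear: shear path 1×[38+2×49] = 1×136 mm, A_gv = 1904, A_nv = 1×(136 − 2.5×20)×14 = 1204 mm²; tension to near edge: (27 − 0.5×20)×14 = 238 mm². R_n = min(0.6×450×1204, 0.6×345×1904) + 1.0×450×238 = min(325.08, 394.13) + 107.1 = 432.18 kN. φR_n = 0.75 × 432.18 = 324.1 kN.
Governing: min(261.9, 516.0, 469.5, 415.8, 324.1) = 261.9 kN → bolt shear.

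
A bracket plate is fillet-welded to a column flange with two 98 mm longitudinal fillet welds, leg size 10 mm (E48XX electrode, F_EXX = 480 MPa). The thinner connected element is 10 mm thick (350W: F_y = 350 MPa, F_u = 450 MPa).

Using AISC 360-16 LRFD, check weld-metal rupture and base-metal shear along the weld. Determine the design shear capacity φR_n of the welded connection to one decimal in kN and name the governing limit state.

Weld metal: throat = 0.707×10 = 7.07 mm, L = 2×98 = 196 mm. φR_n = 0.75 × 0.6 × 480 × 7.07 × 196 = 299.3 kN.
Base metal shear (10 mm plate): yield φR_n = 1.0×0.6×350×10×196 = 411.6 kN; rupture φR_n = 0.75×0.6×450×10×196 = 396.9 kN; take 396.9 kN (rupture).
Governing: min(299.3, 396.9) = 299.3 kN → weld metal.

299.3 kN (weld metal governs)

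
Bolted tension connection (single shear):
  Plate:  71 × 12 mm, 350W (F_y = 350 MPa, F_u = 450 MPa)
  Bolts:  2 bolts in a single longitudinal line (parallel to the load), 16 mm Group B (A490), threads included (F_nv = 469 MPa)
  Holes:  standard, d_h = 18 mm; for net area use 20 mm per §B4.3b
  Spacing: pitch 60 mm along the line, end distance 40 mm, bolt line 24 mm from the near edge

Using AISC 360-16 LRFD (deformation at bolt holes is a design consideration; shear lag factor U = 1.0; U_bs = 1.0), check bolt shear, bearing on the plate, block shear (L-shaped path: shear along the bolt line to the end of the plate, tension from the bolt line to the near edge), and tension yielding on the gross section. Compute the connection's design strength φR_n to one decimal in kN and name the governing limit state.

Bolt shear: A_b = π(16)²/4 = 201.06 mm². φR_n = 0.75 × 469 × 201.06 × 2 × 1 = 141.4 kN.
Bearing (12 mm plate, F_u = 450 MPa): end bolts L_c = 40 − 18/2 = 31, R_n = min(1.2×31×12×450, 2.4×16×12×450) = 200.88 kN/bolt; interior L_c = 60 − 18 = 42, R_n = 207.36 kN/bolt. φR_n = 0.75 × (1×200.88 + 1×207.36) = 306.2 kN.
Block shear: shear path 1×[40+1×60] = 1×100 mm, A_gv = 1200, A_nv = 1×(100 − 1.5×20)×12 = 840 mm²; tension to near edge: (24 − 0.5×20)×12 = 168 mm². R_n = min(0.6×450×840, 0.6×350×1200) + 1.0×450×168 = min(226.8, 252) + 75.6 = 302.4 kN. φR_n = 0.75 × 302.4 = 226.8 kN.
Tension yield (gross): A_g = 71×12 = 852 mm². φR_n = 0.90 × 350 × 852 = 268.4 kN.
Governing: min(141.4, 306.2, 226.8, 268.4) = 141.4 kN → bolt shear.

141.4 kN (bolt shear governs)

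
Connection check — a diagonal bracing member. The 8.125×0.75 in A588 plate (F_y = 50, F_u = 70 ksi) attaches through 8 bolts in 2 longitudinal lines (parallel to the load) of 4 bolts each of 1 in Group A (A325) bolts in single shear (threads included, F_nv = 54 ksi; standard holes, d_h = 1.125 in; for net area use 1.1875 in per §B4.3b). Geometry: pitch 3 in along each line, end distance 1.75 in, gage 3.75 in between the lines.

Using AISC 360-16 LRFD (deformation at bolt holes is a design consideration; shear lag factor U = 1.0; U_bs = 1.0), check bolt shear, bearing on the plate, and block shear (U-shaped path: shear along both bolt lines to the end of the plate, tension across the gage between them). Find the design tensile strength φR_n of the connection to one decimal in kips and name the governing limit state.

Bolt shear: A_b = π(1)²/4 = 0.7854 in². φR_n = 0.75 × 54 × 0.7854 × 8 × 1 = 254.5 kips.
Bearing (0.75 in plate, F_u = 70 ksi): end bolts L_c = 1.75 − 1.125/2 = 1.1875, R_n = min(1.2×1.1875×0.75×70, 2.4×1×0.75×70) = 74.813 kips/bolt; interior L_c = 3 − 1.125 = 1.875, R_n = 118.13 kips/bolt. φR_n = 0.75 × (2×74.813 + 6×118.13) = 643.8 kips.
Block shear: shear path 2×[1.75+3×3] = 2×10.75 in, A_gv = 16.125, A_nv = 2×(10.75 − 3.5×1.1875)×0.75 = 9.8906 in²; tension across gage: (3.75 − 1×1.1875)×0.75 = 1.9219 in². R_n = min(0.6×70×9.8906, 0.6×50×16.125) + 1.0×70×1.9219 = min(415.41, 483.75) + 134.53 = 549.94 kips. φR_n = 0.75 × 549.94 = 412.5 kips.
Governing: min(254.5, 643.8, 412.5) = 254.5 kips → bolt shear.

254.5 kips (bolt shear governs)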